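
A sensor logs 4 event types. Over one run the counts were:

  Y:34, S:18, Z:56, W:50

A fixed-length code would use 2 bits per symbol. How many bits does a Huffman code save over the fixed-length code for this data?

Fixed-length: 2 bits × 158 symbols = 316 bits.
Huffman merges:
merge S(18) and Y(34): 52
merge W(50) and 52: 102
merge Z(56) and 102: 158
Huffman total = 52 + 102 + 158 = 312 bits.
Saving = 316 − 312 = 4 bits.

4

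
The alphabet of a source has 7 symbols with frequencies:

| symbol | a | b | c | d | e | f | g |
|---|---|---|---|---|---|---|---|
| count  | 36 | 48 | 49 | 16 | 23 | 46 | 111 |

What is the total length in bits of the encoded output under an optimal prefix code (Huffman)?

Build the Huffman tree bottom-up:
merge d(16) and e(23): 39
merge a(36) and 39: 75
merge f(46) and b(48): 94
merge c(49) and 75: 124
merge 94 and g(111): 205
merge 124 and 205: 329
Each symbol's bit-cost is frequency × depth; summing gives 866 bits (equivalently 39 + 75 + 94 + 124 + 205 + 329).

866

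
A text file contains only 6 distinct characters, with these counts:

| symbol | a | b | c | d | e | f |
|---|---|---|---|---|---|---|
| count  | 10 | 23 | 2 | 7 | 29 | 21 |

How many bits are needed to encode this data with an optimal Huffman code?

Merge the two smallest weights repeatedly:
combine c(2), d(7) → 9
combine 9, a(10) → 19
combine 19, f(21) → 40
combine b(23), e(29) → 52
combine 40, 52 → 92
The encoded length is the sum of every internal node's weight: 9 + 19 + 40 + 52 + 92 = 212 bits.

212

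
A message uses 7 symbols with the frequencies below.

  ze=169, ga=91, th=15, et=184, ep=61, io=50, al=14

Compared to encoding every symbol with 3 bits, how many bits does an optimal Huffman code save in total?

Fixed-length: 3 bits × 584 symbols = 1752 bits.
Huffman merges:
combine al(14), th(15) → 29
combine 29, io(50) → 79
combine ep(61), 79 → 140
combine ga(91), 140 → 231
combine ze(169), et(184) → 353
combine 231, 353 → 584
Huffman total = 29 + 79 + 140 + 231 + 353 + 584 = 1416 bits.
Saving = 1752 − 1416 = 336 bits.

336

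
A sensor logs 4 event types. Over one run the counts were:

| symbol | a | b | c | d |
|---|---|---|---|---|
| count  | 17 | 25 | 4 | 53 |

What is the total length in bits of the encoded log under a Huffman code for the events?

166

Build the Huffman tree bottom-up:
merge c(4) and a(17): 21
merge 21 and b(25): 46
merge 46 and d(53): 99
Total encoded bits = sum of merged weights = 21 + 46 + 99 = 166.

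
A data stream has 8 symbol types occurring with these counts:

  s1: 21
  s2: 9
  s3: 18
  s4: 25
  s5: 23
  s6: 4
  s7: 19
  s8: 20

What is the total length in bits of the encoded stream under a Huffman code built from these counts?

Merge the two smallest weights repeatedly:
merge s6(4) and s2(9): 13
merge 13 and s3(18): 31
merge s7(19) and s8(20): 39
merge s1(21) and s5(23): 44
merge s4(25) and 31: 56
merge 39 and 44: 83
merge 56 and 83: 139
Total encoded bits = sum of merged weights = 13 + 31 + 39 + 44 + 56 + 83 + 139 = 405.

405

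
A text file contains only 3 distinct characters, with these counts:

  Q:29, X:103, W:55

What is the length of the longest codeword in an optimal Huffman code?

Merge the two lowest-weight nodes at each step:
merge Q(29) and W(55): 84
merge 84 and X(103): 187
The first pair merged (Q, W) ends up deepest, at depth 2.

2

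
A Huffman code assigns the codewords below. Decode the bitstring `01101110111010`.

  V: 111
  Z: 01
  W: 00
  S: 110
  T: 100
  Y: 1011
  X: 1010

ZYYX

Read left to right; each codeword is recognised as soon as it completes (prefix code):
  01→Z | 1011→Y | 1011→Y | 1010→X
Decoded message: ZYYX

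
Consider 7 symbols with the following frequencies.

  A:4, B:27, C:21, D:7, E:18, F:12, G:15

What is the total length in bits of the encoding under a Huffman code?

Build the Huffman tree bottom-up:
merge A(4) and D(7): 11
merge 11 and F(12): 23
merge G(15) and E(18): 33
merge C(21) and 23: 44
merge B(27) and 33: 60
merge 44 and 60: 104
Each symbol's bit-cost is frequency × depth; summing gives 275 bits (equivalently 11 + 23 + 33 + 44 + 60 + 104).

275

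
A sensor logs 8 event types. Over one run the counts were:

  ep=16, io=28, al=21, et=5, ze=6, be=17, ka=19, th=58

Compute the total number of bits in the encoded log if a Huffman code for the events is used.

462

Build the Huffman tree bottom-up:
et(5) + ze(6) → 11
11 + ep(16) → 27
be(17) + ka(19) → 36
al(21) + 27 → 48
io(28) + 36 → 64
48 + th(58) → 106
64 + 106 → 170
Each symbol's bit-cost is frequency × depth; summing gives 462 bits (equivalently 11 + 27 + 36 + 48 + 64 + 106 + 170).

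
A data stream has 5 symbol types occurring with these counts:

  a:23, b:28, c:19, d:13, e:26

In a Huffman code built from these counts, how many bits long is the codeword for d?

3

Huffman merges, smallest pair first:
combine d(13), c(19) → 32
combine a(23), e(26) → 49
combine b(28), 32 → 60
combine 49, 60 → 109
d sits 3 levels below the root, so its codeword is 3 bits.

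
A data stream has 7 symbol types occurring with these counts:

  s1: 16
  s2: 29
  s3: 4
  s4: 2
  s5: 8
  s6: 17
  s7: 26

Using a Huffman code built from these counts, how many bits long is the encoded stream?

254

Greedily combine the two least-frequent nodes:
s4(2) + s3(4) → 6
6 + s5(8) → 14
14 + s1(16) → 30
s6(17) + s7(26) → 43
s2(29) + 30 → 59
43 + 59 → 102
Each symbol's bit-cost is frequency × depth; summing gives 254 bits (equivalently 6 + 14 + 30 + 43 + 59 + 102).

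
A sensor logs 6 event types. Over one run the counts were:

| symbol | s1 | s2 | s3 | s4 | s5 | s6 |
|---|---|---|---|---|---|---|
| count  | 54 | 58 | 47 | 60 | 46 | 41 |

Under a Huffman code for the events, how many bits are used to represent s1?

3

Repeatedly merge the two smallest:
s6(41) + s5(46) → 87
s3(47) + s1(54) → 101
s2(58) + s4(60) → 118
87 + 101 → 188
118 + 188 → 306
s1's leaf is at depth 3, giving a 3-bit codeword.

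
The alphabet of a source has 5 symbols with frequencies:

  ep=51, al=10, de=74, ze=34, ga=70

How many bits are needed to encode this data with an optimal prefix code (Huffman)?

Build the Huffman tree bottom-up:
al(10) + ze(34) → 44
44 + ep(51) → 95
ga(70) + de(74) → 144
95 + 144 → 239
Each symbol's bit-cost is frequency × depth; summing gives 522 bits (equivalently 44 + 95 + 144 + 239).

522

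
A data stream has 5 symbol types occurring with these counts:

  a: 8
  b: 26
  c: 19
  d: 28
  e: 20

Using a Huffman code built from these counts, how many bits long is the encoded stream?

229

Build the Huffman tree bottom-up:
combine a(8), c(19) → 27
combine e(20), b(26) → 46
combine 27, d(28) → 55
combine 46, 55 → 101
The encoded length is the sum of every internal node's weight: 27 + 46 + 55 + 101 = 229 bits.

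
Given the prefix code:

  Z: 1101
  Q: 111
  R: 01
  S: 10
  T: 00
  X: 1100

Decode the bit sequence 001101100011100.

TZSTQT

Read left to right; each codeword is recognised as soon as it completes (prefix code):
  00→T | 1101→Z | 10→S | 00→T | 111→Q | 00→T
Decoded message: TZSTQT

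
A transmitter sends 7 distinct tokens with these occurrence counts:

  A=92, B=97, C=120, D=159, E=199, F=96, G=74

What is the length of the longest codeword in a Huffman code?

3

Merge the two lowest-weight nodes at each step:
G(74) + A(92) → 166
F(96) + B(97) → 193
C(120) + D(159) → 279
166 + 193 → 359
E(199) + 279 → 478
359 + 478 → 837
The first pair merged (G, A) ends up deepest, at depth 3.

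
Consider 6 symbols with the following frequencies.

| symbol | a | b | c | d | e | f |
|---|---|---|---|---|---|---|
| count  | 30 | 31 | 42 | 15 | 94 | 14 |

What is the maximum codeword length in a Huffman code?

Merge the two lowest-weight nodes at each step:
combine f(14), d(15) → 29
combine 29, a(30) → 59
combine b(31), c(42) → 73
combine 59, 73 → 132
combine e(94), 132 → 226
The rarest symbols sit at the bottom; the longest codeword is 4 bits.

4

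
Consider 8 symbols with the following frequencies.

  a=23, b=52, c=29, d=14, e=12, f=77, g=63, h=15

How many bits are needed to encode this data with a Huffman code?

779

Merge the two smallest weights repeatedly:
merge e(12) and d(14): 26
merge h(15) and a(23): 38
merge 26 and c(29): 55
merge 38 and b(52): 90
merge 55 and g(63): 118
merge f(77) and 90: 167
merge 118 and 167: 285
The encoded length is the sum of every internal node's weight: 26 + 38 + 55 + 90 + 118 + 167 + 285 = 779 bits.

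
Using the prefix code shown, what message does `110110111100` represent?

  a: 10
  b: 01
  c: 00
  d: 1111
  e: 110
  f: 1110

Read left to right; each codeword is recognised as soon as it completes (prefix code):
  110→e | 110→e | 1111→d | 00→c
Decoded message: eedc

eedc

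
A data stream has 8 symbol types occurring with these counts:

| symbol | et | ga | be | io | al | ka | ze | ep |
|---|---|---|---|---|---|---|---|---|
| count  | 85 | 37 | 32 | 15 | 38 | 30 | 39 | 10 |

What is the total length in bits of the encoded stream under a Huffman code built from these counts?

Merge the two smallest weights repeatedly:
combine ep(10), io(15) → 25
combine 25, ka(30) → 55
combine be(32), ga(37) → 69
combine al(38), ze(39) → 77
combine 55, 69 → 124
combine 77, et(85) → 162
combine 124, 162 → 286
Each symbol's bit-cost is frequency × depth; summing gives 798 bits (equivalently 25 + 55 + 69 + 77 + 124 + 162 + 286).

798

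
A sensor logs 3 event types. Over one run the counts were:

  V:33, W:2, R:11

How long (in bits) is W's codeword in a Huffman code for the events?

2

Repeatedly merge the two smallest:
merge W(2) and R(11): 13
merge 13 and V(33): 46
W sits 2 levels below the root, so its codeword is 2 bits.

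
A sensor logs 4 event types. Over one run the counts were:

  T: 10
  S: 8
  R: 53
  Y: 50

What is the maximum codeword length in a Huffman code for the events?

3

Merge the two lowest-weight nodes at each step:
S(8) + T(10) → 18
18 + Y(50) → 68
R(53) + 68 → 121
The first pair merged (S, T) ends up deepest, at depth 3.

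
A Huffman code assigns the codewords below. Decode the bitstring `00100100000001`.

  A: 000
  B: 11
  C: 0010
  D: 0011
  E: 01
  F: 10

Read left to right; each codeword is recognised as soon as it completes (prefix code):
  0010→C | 01→E | 000→A | 000→A | 01→E
Decoded message: CEAAE

CEAAE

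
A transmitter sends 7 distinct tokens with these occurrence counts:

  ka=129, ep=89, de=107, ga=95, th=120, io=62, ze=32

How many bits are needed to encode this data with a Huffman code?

Greedily combine the two least-frequent nodes:
merge ze(32) and io(62): 94
merge ep(89) and 94: 183
merge ga(95) and de(107): 202
merge th(120) and ka(129): 249
merge 183 and 202: 385
merge 249 and 385: 634
Total encoded bits = sum of merged weights = 94 + 183 + 202 + 249 + 385 + 634 = 1747.

1747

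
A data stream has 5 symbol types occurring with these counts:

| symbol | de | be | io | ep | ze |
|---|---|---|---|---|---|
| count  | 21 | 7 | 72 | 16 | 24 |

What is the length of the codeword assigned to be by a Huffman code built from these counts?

4

Huffman merges, smallest pair first:
merge be(7) and ep(16): 23
merge de(21) and 23: 44
merge ze(24) and 44: 68
merge 68 and io(72): 140
The subtree containing be is merged 4 times, so code length = 4.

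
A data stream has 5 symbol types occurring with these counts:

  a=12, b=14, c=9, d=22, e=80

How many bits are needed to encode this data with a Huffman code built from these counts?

Greedily combine the two least-frequent nodes:
merge c(9) and a(12): 21
merge b(14) and 21: 35
merge d(22) and 35: 57
merge 57 and e(80): 137
Total encoded bits = sum of merged weights = 21 + 35 + 57 + 137 = 250.

250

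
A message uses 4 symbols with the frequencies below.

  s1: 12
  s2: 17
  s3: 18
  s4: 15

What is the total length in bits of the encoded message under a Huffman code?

Greedily combine the two least-frequent nodes:
combine s1(12), s4(15) → 27
combine s2(17), s3(18) → 35
combine 27, 35 → 62
The encoded length is the sum of every internal node's weight: 27 + 35 + 62 = 124 bits.

124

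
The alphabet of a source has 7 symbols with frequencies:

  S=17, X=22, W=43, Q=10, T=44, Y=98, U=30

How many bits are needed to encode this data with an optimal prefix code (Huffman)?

Build the Huffman tree bottom-up:
merge Q(10) and S(17): 27
merge X(22) and 27: 49
merge U(30) and W(43): 73
merge T(44) and 49: 93
merge 73 and 93: 166
merge Y(98) and 166: 264
Each symbol's bit-cost is frequency × depth; summing gives 672 bits (equivalently 27 + 49 + 73 + 93 + 166 + 264).

672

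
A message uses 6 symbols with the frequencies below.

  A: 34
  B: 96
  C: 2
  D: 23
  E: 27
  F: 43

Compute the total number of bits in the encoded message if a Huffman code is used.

508

Merge the two smallest weights repeatedly:
C(2) + D(23) → 25
25 + E(27) → 52
A(34) + F(43) → 77
52 + 77 → 129
B(96) + 129 → 225
Each symbol's bit-cost is frequency × depth; summing gives 508 bits (equivalently 25 + 52 + 77 + 129 + 225).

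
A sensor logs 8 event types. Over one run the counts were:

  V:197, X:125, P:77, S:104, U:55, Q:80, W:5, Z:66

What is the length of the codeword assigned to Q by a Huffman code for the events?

3

Huffman merges, smallest pair first:
merge W(5) and U(55): 60
merge 60 and Z(66): 126
merge P(77) and Q(80): 157
merge S(104) and X(125): 229
merge 126 and 157: 283
merge V(197) and 229: 426
merge 283 and 426: 709
The subtree containing Q is merged 3 times, so code length = 3.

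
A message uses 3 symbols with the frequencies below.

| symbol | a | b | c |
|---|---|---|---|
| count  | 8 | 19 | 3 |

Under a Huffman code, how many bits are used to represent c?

Huffman merges, smallest pair first:
c(3) + a(8) → 11
11 + b(19) → 30
c's leaf is at depth 2, giving a 2-bit codeword.

2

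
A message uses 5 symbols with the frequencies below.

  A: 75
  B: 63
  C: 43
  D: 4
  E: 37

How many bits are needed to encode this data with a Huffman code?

Greedily combine the two least-frequent nodes:
combine D(4), E(37) → 41
combine 41, C(43) → 84
combine B(63), A(75) → 138
combine 84, 138 → 222
Each symbol's bit-cost is frequency × depth; summing gives 485 bits (equivalently 41 + 84 + 138 + 222).

485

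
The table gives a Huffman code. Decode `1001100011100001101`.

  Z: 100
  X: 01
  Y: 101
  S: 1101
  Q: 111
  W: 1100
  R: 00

ZWXWRS

Read left to right; each codeword is recognised as soon as it completes (prefix code):
  100→Z | 1100→W | 01→X | 1100→W | 00→R | 1101→S
Decoded message: ZWXWRS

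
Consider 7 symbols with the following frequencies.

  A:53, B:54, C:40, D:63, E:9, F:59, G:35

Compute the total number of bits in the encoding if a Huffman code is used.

861

Greedily combine the two least-frequent nodes:
combine E(9), G(35) → 44
combine C(40), 44 → 84
combine A(53), B(54) → 107
combine F(59), D(63) → 122
combine 84, 107 → 191
combine 122, 191 → 313
Each symbol's bit-cost is frequency × depth; summing gives 861 bits (equivalently 44 + 84 + 107 + 122 + 191 + 313).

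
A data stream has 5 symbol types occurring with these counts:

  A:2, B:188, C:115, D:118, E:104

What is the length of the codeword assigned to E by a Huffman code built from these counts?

Repeatedly merge the two smallest:
A(2) + E(104) → 106
106 + C(115) → 221
D(118) + B(188) → 306
221 + 306 → 527
E sits 3 levels below the root, so its codeword is 3 bits.

3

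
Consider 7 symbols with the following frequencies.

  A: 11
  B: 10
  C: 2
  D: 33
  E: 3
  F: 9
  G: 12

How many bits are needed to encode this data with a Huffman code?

Build the Huffman tree bottom-up:
merge C(2) and E(3): 5
merge 5 and F(9): 14
merge B(10) and A(11): 21
merge G(12) and 14: 26
merge 21 and 26: 47
merge D(33) and 47: 80
The encoded length is the sum of every internal node's weight: 5 + 14 + 21 + 26 + 47 + 80 = 193 bits.

193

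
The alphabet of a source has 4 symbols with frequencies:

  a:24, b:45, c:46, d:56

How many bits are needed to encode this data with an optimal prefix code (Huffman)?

342

Build the Huffman tree bottom-up:
combine a(24), b(45) → 69
combine c(46), d(56) → 102
combine 69, 102 → 171
Each symbol's bit-cost is frequency × depth; summing gives 342 bits (equivalently 69 + 102 + 171).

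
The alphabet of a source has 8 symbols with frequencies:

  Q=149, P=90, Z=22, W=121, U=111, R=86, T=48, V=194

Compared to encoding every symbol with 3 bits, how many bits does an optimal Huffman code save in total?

Fixed-length: 3 bits × 821 symbols = 2463 bits.
Huffman merges:
Z(22) + T(48) → 70
70 + R(86) → 156
P(90) + U(111) → 201
W(121) + Q(149) → 270
156 + V(194) → 350
201 + 270 → 471
350 + 471 → 821
Huffman total = 70 + 156 + 201 + 270 + 350 + 471 + 821 = 2339 bits.
Saving = 2463 − 2339 = 124 bits.

124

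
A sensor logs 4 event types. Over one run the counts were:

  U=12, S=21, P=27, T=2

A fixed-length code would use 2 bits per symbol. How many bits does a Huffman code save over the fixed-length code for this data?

Fixed-length: 2 bits × 62 symbols = 124 bits.
Huffman merges:
merge T(2) and U(12): 14
merge 14 and S(21): 35
merge P(27) and 35: 62
Huffman total = 14 + 35 + 62 = 111 bits.
Saving = 124 − 111 = 13 bits.

13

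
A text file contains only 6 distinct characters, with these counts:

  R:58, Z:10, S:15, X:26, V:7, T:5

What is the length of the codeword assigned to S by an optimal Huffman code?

3

Repeatedly merge the two smallest:
merge T(5) and V(7): 12
merge Z(10) and 12: 22
merge S(15) and 22: 37
merge X(26) and 37: 63
merge R(58) and 63: 121
The subtree containing S is merged 3 times, so code length = 3.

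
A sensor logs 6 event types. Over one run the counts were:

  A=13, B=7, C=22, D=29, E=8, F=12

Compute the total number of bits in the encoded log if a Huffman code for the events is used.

222

Merge the two smallest weights repeatedly:
combine B(7), E(8) → 15
combine F(12), A(13) → 25
combine 15, C(22) → 37
combine 25, D(29) → 54
combine 37, 54 → 91
The encoded length is the sum of every internal node's weight: 15 + 25 + 37 + 54 + 91 = 222 bits.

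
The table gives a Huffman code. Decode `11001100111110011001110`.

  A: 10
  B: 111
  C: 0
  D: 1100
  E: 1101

DDBDDBC

Read left to right; each codeword is recognised as soon as it completes (prefix code):
  1100→D | 1100→D | 111→B | 1100→D | 1100→D | 111→B | 0→C
Decoded message: DDBDDBC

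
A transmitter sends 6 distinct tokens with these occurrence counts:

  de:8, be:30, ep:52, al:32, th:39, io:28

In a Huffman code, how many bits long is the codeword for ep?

2

Build the tree from the bottom:
combine de(8), io(28) → 36
combine be(30), al(32) → 62
combine 36, th(39) → 75
combine ep(52), 62 → 114
combine 75, 114 → 189
The subtree containing ep is merged 2 times, so code length = 2.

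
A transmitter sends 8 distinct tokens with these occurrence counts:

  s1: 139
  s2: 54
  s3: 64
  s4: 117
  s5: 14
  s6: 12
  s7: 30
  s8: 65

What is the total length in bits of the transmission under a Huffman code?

Greedily combine the two least-frequent nodes:
combine s6(12), s5(14) → 26
combine 26, s7(30) → 56
combine s2(54), 56 → 110
combine s3(64), s8(65) → 129
combine 110, s4(117) → 227
combine 129, s1(139) → 268
combine 227, 268 → 495
The encoded length is the sum of every internal node's weight: 26 + 56 + 110 + 129 + 227 + 268 + 495 = 1311 bits.

1311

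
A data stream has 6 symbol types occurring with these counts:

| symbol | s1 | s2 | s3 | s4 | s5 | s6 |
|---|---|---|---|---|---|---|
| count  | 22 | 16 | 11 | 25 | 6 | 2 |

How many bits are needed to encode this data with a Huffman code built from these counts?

191

Merge the two smallest weights repeatedly:
s6(2) + s5(6) → 8
8 + s3(11) → 19
s2(16) + 19 → 35
s1(22) + s4(25) → 47
35 + 47 → 82
Each symbol's bit-cost is frequency × depth; summing gives 191 bits (equivalently 8 + 19 + 35 + 47 + 82).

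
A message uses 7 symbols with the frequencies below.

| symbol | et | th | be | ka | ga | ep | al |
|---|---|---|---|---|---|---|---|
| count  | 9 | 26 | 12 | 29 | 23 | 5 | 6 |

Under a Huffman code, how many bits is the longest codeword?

5

Merge the two lowest-weight nodes at each step:
merge ep(5) and al(6): 11
merge et(9) and 11: 20
merge be(12) and 20: 32
merge ga(23) and th(26): 49
merge ka(29) and 32: 61
merge 49 and 61: 110
Maximum depth reached is 5.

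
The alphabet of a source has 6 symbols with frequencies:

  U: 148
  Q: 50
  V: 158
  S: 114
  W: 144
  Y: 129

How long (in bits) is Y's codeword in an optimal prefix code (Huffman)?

Huffman merges, smallest pair first:
Q(50) + S(114) → 164
Y(129) + W(144) → 273
U(148) + V(158) → 306
164 + 273 → 437
306 + 437 → 743
Y sits 3 levels below the root, so its codeword is 3 bits.

3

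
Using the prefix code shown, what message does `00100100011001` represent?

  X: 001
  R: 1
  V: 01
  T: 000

XXTRRX

Read left to right; each codeword is recognised as soon as it completes (prefix code):
  001→X | 001→X | 000→T | 1→R | 1→R | 001→X
Decoded message: XXTRRX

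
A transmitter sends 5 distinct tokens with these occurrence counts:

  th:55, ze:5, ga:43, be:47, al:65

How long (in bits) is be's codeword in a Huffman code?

2

Repeatedly merge the two smallest:
combine ze(5), ga(43) → 48
combine be(47), 48 → 95
combine th(55), al(65) → 120
combine 95, 120 → 215
The subtree containing be is merged 2 times, so code length = 2.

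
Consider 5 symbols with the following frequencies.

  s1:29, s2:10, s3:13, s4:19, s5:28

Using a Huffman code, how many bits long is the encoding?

Merge the two smallest weights repeatedly:
s2(10) + s3(13) → 23
s4(19) + 23 → 42
s5(28) + s1(29) → 57
42 + 57 → 99
The encoded length is the sum of every internal node's weight: 23 + 42 + 57 + 99 = 221 bits.

221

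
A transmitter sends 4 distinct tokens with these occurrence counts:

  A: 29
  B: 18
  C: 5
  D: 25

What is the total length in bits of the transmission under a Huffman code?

148

Greedily combine the two least-frequent nodes:
combine C(5), B(18) → 23
combine 23, D(25) → 48
combine A(29), 48 → 77
Total encoded bits = sum of merged weights = 23 + 48 + 77 = 148.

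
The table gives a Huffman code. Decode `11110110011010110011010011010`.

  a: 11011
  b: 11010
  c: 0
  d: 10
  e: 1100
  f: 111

Read left to right; each codeword is recognised as soon as it completes (prefix code):
  111→f | 10→d | 1100→e | 11010→b | 1100→e | 11010→b | 0→c | 11010→b
Decoded message: fdebebcb

fdebebcb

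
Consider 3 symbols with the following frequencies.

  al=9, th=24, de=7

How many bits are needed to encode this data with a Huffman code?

Greedily combine the two least-frequent nodes:
combine de(7), al(9) → 16
combine 16, th(24) → 40
The encoded length is the sum of every internal node's weight: 16 + 40 = 56 bits.

56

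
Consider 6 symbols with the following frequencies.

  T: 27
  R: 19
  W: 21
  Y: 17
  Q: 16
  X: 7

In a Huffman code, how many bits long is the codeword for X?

3

Build the tree from the bottom:
merge X(7) and Q(16): 23
merge Y(17) and R(19): 36
merge W(21) and 23: 44
merge T(27) and 36: 63
merge 44 and 63: 107
X sits 3 levels below the root, so its codeword is 3 bits.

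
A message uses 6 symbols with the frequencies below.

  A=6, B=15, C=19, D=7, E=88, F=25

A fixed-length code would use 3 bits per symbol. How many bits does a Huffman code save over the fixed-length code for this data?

Fixed-length: 3 bits × 160 symbols = 480 bits.
Huffman merges:
combine A(6), D(7) → 13
combine 13, B(15) → 28
combine C(19), F(25) → 44
combine 28, 44 → 72
combine 72, E(88) → 160
Huffman total = 13 + 28 + 44 + 72 + 160 = 317 bits.
Saving = 480 − 317 = 163 bits.

163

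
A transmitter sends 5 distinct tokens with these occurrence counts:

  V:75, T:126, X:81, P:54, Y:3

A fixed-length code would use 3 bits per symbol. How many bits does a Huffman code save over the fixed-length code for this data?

282

Fixed-length: 3 bits × 339 symbols = 1017 bits.
Huffman merges:
combine Y(3), P(54) → 57
combine 57, V(75) → 132
combine X(81), T(126) → 207
combine 132, 207 → 339
Huffman total = 57 + 132 + 207 + 339 = 735 bits.
Saving = 1017 − 735 = 282 bits.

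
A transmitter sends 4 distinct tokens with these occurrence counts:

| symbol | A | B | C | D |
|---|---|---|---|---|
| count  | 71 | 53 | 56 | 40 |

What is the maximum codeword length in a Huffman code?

2

Merge the two lowest-weight nodes at each step:
D(40) + B(53) → 93
C(56) + A(71) → 127
93 + 127 → 220
Maximum depth reached is 2.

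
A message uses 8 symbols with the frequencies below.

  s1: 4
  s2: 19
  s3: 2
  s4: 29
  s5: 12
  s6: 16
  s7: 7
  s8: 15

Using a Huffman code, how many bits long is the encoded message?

Merge the two smallest weights repeatedly:
merge s3(2) and s1(4): 6
merge 6 and s7(7): 13
merge s5(12) and 13: 25
merge s8(15) and s6(16): 31
merge s2(19) and 25: 44
merge s4(29) and 31: 60
merge 44 and 60: 104
The encoded length is the sum of every internal node's weight: 6 + 13 + 25 + 31 + 44 + 60 + 104 = 283 bits.

283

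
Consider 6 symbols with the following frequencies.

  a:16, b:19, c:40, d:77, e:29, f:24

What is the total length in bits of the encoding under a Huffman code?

496

Build the Huffman tree bottom-up:
a(16) + b(19) → 35
f(24) + e(29) → 53
35 + c(40) → 75
53 + 75 → 128
d(77) + 128 → 205
Each symbol's bit-cost is frequency × depth; summing gives 496 bits (equivalently 35 + 53 + 75 + 128 + 205).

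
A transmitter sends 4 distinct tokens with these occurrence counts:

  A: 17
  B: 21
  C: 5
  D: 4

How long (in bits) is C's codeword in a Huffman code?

3

Repeatedly merge the two smallest:
combine D(4), C(5) → 9
combine 9, A(17) → 26
combine B(21), 26 → 47
C's leaf is at depth 3, giving a 3-bit codeword.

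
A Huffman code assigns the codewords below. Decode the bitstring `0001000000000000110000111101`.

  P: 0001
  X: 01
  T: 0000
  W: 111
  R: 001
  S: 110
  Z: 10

PTTTSPWX

Read left to right; each codeword is recognised as soon as it completes (prefix code):
  0001→P | 0000→T | 0000→T | 0000→T | 110→S | 0001→P | 111→W | 01→X
Decoded message: PTTTSPWX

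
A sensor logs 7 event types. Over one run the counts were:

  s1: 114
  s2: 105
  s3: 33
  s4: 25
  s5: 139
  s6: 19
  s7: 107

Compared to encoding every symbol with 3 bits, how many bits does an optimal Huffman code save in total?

Fixed-length: 3 bits × 542 symbols = 1626 bits.
Huffman merges:
merge s6(19) and s4(25): 44
merge s3(33) and 44: 77
merge 77 and s2(105): 182
merge s7(107) and s1(114): 221
merge s5(139) and 182: 321
merge 221 and 321: 542
Huffman total = 44 + 77 + 182 + 221 + 321 + 542 = 1387 bits.
Saving = 1626 − 1387 = 239 bits.

239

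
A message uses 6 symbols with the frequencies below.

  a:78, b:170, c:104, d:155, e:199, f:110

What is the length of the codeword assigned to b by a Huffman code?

2

Huffman merges, smallest pair first:
a(78) + c(104) → 182
f(110) + d(155) → 265
b(170) + 182 → 352
e(199) + 265 → 464
352 + 464 → 816
b sits 2 levels below the root, so its codeword is 2 bits.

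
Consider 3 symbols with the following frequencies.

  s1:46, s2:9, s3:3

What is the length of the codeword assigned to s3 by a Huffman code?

Repeatedly merge the two smallest:
s3(3) + s2(9) → 12
12 + s1(46) → 58
s3 sits 2 levels below the root, so its codeword is 2 bits.

2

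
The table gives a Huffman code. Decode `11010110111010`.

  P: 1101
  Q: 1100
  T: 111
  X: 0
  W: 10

PXPPX

Read left to right; each codeword is recognised as soon as it completes (prefix code):
  1101→P | 0→X | 1101→P | 1101→P | 0→X
Decoded message: PXPPX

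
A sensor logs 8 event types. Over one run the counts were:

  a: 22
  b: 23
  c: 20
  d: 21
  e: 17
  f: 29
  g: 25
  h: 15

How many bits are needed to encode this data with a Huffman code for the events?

516

Merge the two smallest weights repeatedly:
merge h(15) and e(17): 32
merge c(20) and d(21): 41
merge a(22) and b(23): 45
merge g(25) and f(29): 54
merge 32 and 41: 73
merge 45 and 54: 99
merge 73 and 99: 172
Each symbol's bit-cost is frequency × depth; summing gives 516 bits (equivalently 32 + 41 + 45 + 54 + 73 + 99 + 172).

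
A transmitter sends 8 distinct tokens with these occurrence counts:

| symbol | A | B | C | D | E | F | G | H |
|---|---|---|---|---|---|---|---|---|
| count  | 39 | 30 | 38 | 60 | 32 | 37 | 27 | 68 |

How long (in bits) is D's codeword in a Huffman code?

Repeatedly merge the two smallest:
G(27) + B(30) → 57
E(32) + F(37) → 69
C(38) + A(39) → 77
57 + D(60) → 117
H(68) + 69 → 137
77 + 117 → 194
137 + 194 → 331
D sits 3 levels below the root, so its codeword is 3 bits.

3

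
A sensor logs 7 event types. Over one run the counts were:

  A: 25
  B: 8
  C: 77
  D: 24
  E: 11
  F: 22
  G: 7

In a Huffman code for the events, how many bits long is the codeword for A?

3

Build the tree from the bottom:
merge G(7) and B(8): 15
merge E(11) and 15: 26
merge F(22) and D(24): 46
merge A(25) and 26: 51
merge 46 and 51: 97
merge C(77) and 97: 174
The subtree containing A is merged 3 times, so code length = 3.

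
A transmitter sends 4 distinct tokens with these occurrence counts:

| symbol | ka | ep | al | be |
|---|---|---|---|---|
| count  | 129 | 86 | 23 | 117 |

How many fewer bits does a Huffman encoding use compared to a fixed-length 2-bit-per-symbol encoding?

20

Fixed-length: 2 bits × 355 symbols = 710 bits.
Huffman merges:
combine al(23), ep(86) → 109
combine 109, be(117) → 226
combine ka(129), 226 → 355
Huffman total = 109 + 226 + 355 = 690 bits.
Saving = 710 − 690 = 20 bits.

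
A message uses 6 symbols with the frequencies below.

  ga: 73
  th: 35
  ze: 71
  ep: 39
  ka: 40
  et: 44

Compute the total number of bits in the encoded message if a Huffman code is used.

Greedily combine the two least-frequent nodes:
combine th(35), ep(39) → 74
combine ka(40), et(44) → 84
combine ze(71), ga(73) → 144
combine 74, 84 → 158
combine 144, 158 → 302
Each symbol's bit-cost is frequency × depth; summing gives 762 bits (equivalently 74 + 84 + 144 + 158 + 302).

762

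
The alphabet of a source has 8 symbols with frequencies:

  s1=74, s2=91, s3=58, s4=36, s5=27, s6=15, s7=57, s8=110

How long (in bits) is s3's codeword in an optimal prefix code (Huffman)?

3

Repeatedly merge the two smallest:
s6(15) + s5(27) → 42
s4(36) + 42 → 78
s7(57) + s3(58) → 115
s1(74) + 78 → 152
s2(91) + s8(110) → 201
115 + 152 → 267
201 + 267 → 468
s3 sits 3 levels below the root, so its codeword is 3 bits.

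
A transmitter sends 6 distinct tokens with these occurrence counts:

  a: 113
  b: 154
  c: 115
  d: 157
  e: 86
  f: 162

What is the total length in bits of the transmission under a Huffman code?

Merge the two smallest weights repeatedly:
e(86) + a(113) → 199
c(115) + b(154) → 269
d(157) + f(162) → 319
199 + 269 → 468
319 + 468 → 787
Each symbol's bit-cost is frequency × depth; summing gives 2042 bits (equivalently 199 + 269 + 319 + 468 + 787).

2042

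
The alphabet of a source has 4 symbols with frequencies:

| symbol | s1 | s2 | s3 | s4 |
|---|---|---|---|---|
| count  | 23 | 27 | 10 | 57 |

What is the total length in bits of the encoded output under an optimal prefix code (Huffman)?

210

Merge the two smallest weights repeatedly:
s3(10) + s1(23) → 33
s2(27) + 33 → 60
s4(57) + 60 → 117
Each symbol's bit-cost is frequency × depth; summing gives 210 bits (equivalently 33 + 60 + 117).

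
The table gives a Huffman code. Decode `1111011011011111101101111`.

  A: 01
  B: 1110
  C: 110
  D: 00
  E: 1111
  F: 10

Read left to right; each codeword is recognised as soon as it completes (prefix code):
  1111→E | 01→A | 10→F | 110→C | 1111→E | 110→C | 110→C | 1111→E
Decoded message: EAFCECCE

EAFCECCE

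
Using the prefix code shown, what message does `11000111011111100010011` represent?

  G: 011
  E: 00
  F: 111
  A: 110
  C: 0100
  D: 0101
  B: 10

AEFGFBEBG

Read left to right; each codeword is recognised as soon as it completes (prefix code):
  110→A | 00→E | 111→F | 011→G | 111→F | 10→B | 00→E | 10→B | 011→G
Decoded message: AEFGFBEBG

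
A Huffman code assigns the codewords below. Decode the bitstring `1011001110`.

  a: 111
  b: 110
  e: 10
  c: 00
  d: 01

Read left to right; each codeword is recognised as soon as it completes (prefix code):
  10→e | 110→b | 01→d | 110→b
Decoded message: ebdb

ebdb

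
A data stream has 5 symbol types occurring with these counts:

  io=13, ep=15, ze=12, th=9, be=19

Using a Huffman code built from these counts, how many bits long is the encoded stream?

Build the Huffman tree bottom-up:
combine th(9), ze(12) → 21
combine io(13), ep(15) → 28
combine be(19), 21 → 40
combine 28, 40 → 68
The encoded length is the sum of every internal node's weight: 21 + 28 + 40 + 68 = 157 bits.

157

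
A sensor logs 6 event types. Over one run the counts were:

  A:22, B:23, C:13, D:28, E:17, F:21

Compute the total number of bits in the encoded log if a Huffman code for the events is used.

Build the Huffman tree bottom-up:
C(13) + E(17) → 30
F(21) + A(22) → 43
B(23) + D(28) → 51
30 + 43 → 73
51 + 73 → 124
The encoded length is the sum of every internal node's weight: 30 + 43 + 51 + 73 + 124 = 321 bits.

321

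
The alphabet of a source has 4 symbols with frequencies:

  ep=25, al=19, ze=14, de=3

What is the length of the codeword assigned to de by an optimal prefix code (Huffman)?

Build the tree from the bottom:
de(3) + ze(14) → 17
17 + al(19) → 36
ep(25) + 36 → 61
de's leaf is at depth 3, giving a 3-bit codeword.

3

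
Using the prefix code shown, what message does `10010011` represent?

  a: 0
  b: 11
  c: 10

cacab

Read left to right; each codeword is recognised as soon as it completes (prefix code):
  10→c | 0→a | 10→c | 0→a | 11→b
Decoded message: cacab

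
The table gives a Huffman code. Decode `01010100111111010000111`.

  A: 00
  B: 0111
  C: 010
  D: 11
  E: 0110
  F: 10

CFFBDFFAB

Read left to right; each codeword is recognised as soon as it completes (prefix code):
  010→C | 10→F | 10→F | 0111→B | 11→D | 10→F | 10→F | 00→A | 0111→B
Decoded message: CFFBDFFAB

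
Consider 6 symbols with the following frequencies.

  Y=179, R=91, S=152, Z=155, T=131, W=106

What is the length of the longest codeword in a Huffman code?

3

Merge the two lowest-weight nodes at each step:
merge R(91) and W(106): 197
merge T(131) and S(152): 283
merge Z(155) and Y(179): 334
merge 197 and 283: 480
merge 334 and 480: 814
The first pair merged (R, W) ends up deepest, at depth 3.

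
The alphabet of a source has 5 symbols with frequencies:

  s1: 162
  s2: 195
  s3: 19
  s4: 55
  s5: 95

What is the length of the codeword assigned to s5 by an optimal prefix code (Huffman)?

Huffman merges, smallest pair first:
combine s3(19), s4(55) → 74
combine 74, s5(95) → 169
combine s1(162), 169 → 331
combine s2(195), 331 → 526
s5's leaf is at depth 3, giving a 3-bit codeword.

3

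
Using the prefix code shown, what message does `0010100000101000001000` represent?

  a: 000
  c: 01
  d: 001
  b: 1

Read left to right; each codeword is recognised as soon as it completes (prefix code):
  001→d | 01→c | 000→a | 001→d | 01→c | 000→a | 001→d | 000→a
Decoded message: dcadcada

dcadcada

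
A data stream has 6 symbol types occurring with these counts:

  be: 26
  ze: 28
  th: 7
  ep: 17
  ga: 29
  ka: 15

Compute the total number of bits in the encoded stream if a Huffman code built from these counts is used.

Greedily combine the two least-frequent nodes:
combine th(7), ka(15) → 22
combine ep(17), 22 → 39
combine be(26), ze(28) → 54
combine ga(29), 39 → 68
combine 54, 68 → 122
Total encoded bits = sum of merged weights = 22 + 39 + 54 + 68 + 122 = 305.

305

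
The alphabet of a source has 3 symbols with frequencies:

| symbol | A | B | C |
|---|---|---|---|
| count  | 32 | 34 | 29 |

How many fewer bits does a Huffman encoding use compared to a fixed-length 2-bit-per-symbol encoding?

Fixed-length: 2 bits × 95 symbols = 190 bits.
Huffman merges:
merge C(29) and A(32): 61
merge B(34) and 61: 95
Huffman total = 61 + 95 = 156 bits.
Saving = 190 − 156 = 34 bits.

34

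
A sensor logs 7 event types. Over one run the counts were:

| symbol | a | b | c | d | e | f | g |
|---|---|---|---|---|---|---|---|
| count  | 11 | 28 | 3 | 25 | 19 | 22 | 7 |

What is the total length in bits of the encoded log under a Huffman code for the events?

Merge the two smallest weights repeatedly:
combine c(3), g(7) → 10
combine 10, a(11) → 21
combine e(19), 21 → 40
combine f(22), d(25) → 47
combine b(28), 40 → 68
combine 47, 68 → 115
Total encoded bits = sum of merged weights = 10 + 21 + 40 + 47 + 68 + 115 = 301.

301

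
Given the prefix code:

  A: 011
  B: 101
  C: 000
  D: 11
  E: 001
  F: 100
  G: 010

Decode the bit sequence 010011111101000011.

GADDGCD

Read left to right; each codeword is recognised as soon as it completes (prefix code):
  010→G | 011→A | 11→D | 11→D | 010→G | 000→C | 11→D
Decoded message: GADDGCD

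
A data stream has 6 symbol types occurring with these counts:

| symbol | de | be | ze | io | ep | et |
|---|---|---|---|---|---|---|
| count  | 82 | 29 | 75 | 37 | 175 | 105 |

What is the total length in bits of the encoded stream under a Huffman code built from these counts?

Merge the two smallest weights repeatedly:
merge be(29) and io(37): 66
merge 66 and ze(75): 141
merge de(82) and et(105): 187
merge 141 and ep(175): 316
merge 187 and 316: 503
Total encoded bits = sum of merged weights = 66 + 141 + 187 + 316 + 503 = 1213.

1213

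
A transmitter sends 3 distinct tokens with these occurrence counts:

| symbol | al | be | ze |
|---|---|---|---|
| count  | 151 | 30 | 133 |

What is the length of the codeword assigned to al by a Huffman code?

1

Huffman merges, smallest pair first:
combine be(30), ze(133) → 163
combine al(151), 163 → 314
al sits one level below the root: a 1-bit codeword.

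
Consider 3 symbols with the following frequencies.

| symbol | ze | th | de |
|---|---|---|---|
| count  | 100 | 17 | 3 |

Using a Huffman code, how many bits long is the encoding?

Merge the two smallest weights repeatedly:
merge de(3) and th(17): 20
merge 20 and ze(100): 120
Each symbol's bit-cost is frequency × depth; summing gives 140 bits (equivalently 20 + 120).

140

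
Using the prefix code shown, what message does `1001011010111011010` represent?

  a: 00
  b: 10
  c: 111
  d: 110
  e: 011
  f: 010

bfdbcef

Read left to right; each codeword is recognised as soon as it completes (prefix code):
  10→b | 010→f | 110→d | 10→b | 111→c | 011→e | 010→f
Decoded message: bfdbcef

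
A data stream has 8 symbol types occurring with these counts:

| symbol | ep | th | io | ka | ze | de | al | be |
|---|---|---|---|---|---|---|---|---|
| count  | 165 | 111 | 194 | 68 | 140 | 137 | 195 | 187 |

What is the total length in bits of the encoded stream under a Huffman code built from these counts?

3575

Greedily combine the two least-frequent nodes:
ka(68) + th(111) → 179
de(137) + ze(140) → 277
ep(165) + 179 → 344
be(187) + io(194) → 381
al(195) + 277 → 472
344 + 381 → 725
472 + 725 → 1197
The encoded length is the sum of every internal node's weight: 179 + 277 + 344 + 381 + 472 + 725 + 1197 = 3575 bits.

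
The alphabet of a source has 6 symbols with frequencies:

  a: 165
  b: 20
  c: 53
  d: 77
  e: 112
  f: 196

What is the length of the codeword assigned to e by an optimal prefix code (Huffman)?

2

Repeatedly merge the two smallest:
b(20) + c(53) → 73
73 + d(77) → 150
e(112) + 150 → 262
a(165) + f(196) → 361
262 + 361 → 623
The subtree containing e is merged 2 times, so code length = 2.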